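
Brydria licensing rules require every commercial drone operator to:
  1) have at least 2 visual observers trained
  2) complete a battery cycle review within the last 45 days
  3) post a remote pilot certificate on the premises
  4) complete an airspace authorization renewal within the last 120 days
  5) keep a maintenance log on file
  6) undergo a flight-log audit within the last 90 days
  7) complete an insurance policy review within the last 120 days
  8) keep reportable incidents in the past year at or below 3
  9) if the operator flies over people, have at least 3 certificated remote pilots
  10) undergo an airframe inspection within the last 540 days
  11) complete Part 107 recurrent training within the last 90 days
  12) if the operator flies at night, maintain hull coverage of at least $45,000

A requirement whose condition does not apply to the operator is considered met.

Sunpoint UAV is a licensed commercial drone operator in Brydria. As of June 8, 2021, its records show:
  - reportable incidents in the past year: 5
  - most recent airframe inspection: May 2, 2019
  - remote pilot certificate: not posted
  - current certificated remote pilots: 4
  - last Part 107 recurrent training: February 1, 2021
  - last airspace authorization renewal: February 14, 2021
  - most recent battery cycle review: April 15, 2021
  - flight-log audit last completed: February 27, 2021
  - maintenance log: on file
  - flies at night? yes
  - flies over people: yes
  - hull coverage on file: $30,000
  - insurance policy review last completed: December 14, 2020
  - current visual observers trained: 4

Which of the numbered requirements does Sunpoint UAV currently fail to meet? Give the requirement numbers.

1. visual observers trained 4 ≥ 2 → met
2. battery cycle review 54 days ago vs limit 45 → not met
3. remote pilot certificate absent → not met
4. airspace authorization renewal 114 days ago vs limit 120 → met
5. maintenance log present → met
6. flight-log audit 101 days ago vs limit 90 → not met
7. insurance policy review 176 days ago vs limit 120 → not met
8. reportable incidents in the past year 5 > 3 → not met
9. condition 'flies over people' holds; certificated remote pilots 4 ≥ 3 → met
10. airframe inspection 768 days ago vs limit 540 → not met
11. Part 107 recurrent training 127 days ago vs limit 90 → not met
12. condition 'flies at night' holds; hull coverage $30,000 < $45,000 → not met
Not met: 2, 3, 6, 7, 8, 10, 11, 12

2, 3, 6, 7, 8, 10, 11, 12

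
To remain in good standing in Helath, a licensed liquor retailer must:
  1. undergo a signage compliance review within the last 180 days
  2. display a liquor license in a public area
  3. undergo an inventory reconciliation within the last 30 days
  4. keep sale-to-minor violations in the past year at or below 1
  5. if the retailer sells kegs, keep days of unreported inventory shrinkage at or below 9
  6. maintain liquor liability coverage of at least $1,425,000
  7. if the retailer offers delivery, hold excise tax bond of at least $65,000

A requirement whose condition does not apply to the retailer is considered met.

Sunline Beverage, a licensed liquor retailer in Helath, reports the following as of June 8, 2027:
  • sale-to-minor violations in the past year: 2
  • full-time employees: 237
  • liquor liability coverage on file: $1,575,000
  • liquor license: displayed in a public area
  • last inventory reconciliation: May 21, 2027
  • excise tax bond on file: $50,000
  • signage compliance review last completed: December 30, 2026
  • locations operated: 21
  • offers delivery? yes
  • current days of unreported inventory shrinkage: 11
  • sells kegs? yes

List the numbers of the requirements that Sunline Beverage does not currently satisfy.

1. signage compliance review 160 days ago vs limit 180 → met
2. liquor license present → met
3. inventory reconciliation 18 days ago vs limit 30 → met
4. sale-to-minor violations in the past year 2 > 1 → not met
5. condition 'sells kegs' holds; days of unreported inventory shrinkage 11 > 9 → not met
6. liquor liability coverage $1,575,000 ≥ $1,425,000 → met
7. condition 'offers delivery' holds; excise tax bond $50,000 < $65,000 → not met
Not met: 4, 5, 7

4, 5, 7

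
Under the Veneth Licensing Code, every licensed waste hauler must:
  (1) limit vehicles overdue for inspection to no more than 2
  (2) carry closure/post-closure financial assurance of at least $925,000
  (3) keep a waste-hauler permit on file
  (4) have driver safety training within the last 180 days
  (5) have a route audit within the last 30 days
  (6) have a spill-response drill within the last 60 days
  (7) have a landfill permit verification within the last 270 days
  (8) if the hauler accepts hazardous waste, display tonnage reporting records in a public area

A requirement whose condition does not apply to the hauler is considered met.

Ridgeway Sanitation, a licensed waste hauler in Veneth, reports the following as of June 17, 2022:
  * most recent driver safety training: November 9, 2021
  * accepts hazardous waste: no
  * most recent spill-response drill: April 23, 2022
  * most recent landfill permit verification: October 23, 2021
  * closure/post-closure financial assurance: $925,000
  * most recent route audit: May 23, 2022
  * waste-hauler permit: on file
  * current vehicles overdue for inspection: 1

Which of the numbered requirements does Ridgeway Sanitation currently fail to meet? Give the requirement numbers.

4

1. vehicles overdue for inspection 1 ≤ 2 → met
2. closure/post-closure financial assurance $925,000 ≥ $925,000 → met
3. waste-hauler permit present → met
4. driver safety training 220 days ago vs limit 180 → not met
5. route audit 25 days ago vs limit 30 → met
6. spill-response drill 55 days ago vs limit 60 → met
7. landfill permit verification 237 days ago vs limit 270 → met
8. condition 'accepts hazardous waste' does not hold → requirement n/a → met
Not met: 4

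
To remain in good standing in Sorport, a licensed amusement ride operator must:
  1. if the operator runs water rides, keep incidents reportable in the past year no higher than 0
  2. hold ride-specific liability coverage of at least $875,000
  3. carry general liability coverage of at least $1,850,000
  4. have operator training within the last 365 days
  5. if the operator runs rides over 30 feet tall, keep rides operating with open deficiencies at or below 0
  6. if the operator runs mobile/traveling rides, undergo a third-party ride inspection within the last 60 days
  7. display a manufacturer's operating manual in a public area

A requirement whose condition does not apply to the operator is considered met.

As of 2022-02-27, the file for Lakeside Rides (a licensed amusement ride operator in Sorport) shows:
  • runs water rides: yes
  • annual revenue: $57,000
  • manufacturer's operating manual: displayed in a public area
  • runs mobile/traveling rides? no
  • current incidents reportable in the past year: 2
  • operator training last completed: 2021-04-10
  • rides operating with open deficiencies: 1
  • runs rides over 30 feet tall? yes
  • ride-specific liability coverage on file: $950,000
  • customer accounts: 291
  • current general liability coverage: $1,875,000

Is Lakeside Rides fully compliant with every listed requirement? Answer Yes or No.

No

1. condition 'runs water rides' holds; incidents reportable in the past year 2 > 0 → not met
2. ride-specific liability coverage $950,000 ≥ $875,000 → met
3. general liability coverage $1,875,000 ≥ $1,850,000 → met
4. operator training 323 days ago vs limit 365 → met
5. condition 'runs rides over 30 feet tall' holds; rides operating with open deficiencies 1 > 0 → not met
6. condition 'runs mobile/traveling rides' does not hold → requirement n/a → met
7. manufacturer's operating manual present → met
Not met: 1, 5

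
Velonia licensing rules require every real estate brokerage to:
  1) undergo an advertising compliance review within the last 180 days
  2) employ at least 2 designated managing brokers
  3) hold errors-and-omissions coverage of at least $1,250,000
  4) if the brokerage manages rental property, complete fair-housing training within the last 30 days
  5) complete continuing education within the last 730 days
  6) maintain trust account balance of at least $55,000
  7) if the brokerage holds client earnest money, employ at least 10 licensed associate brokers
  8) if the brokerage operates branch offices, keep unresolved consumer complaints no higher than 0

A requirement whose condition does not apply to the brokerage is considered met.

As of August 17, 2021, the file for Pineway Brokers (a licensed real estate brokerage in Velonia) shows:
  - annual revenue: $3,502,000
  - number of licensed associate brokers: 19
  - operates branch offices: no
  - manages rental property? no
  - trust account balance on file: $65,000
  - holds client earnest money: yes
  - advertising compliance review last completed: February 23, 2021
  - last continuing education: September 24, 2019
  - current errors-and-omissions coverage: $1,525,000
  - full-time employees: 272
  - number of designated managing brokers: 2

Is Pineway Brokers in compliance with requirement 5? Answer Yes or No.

Yes

5. continuing education 693 days ago vs limit 730 → met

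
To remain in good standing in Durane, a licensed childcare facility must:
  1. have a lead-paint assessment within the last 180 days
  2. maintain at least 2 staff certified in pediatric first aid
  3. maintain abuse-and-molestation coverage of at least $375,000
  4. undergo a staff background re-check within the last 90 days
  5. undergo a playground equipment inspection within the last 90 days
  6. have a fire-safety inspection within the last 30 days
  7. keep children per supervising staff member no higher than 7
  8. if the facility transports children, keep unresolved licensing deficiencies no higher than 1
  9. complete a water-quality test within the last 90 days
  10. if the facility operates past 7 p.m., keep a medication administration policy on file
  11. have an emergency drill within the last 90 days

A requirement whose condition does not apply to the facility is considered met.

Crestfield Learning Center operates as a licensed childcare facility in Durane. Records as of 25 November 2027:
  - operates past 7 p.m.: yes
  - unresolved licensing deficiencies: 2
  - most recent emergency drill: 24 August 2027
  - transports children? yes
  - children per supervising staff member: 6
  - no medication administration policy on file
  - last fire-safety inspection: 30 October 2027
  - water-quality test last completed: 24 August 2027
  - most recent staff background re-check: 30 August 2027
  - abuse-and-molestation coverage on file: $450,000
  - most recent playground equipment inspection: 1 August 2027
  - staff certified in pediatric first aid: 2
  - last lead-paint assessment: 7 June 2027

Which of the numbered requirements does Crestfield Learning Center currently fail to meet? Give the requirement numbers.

1. lead-paint assessment 171 days ago vs limit 180 → met
2. staff certified in pediatric first aid 2 ≥ 2 → met
3. abuse-and-molestation coverage $450,000 ≥ $375,000 → met
4. staff background re-check 87 days ago vs limit 90 → met
5. playground equipment inspection 116 days ago vs limit 90 → not met
6. fire-safety inspection 26 days ago vs limit 30 → met
7. children per supervising staff member 6 ≤ 7 → met
8. condition 'transports children' holds; unresolved licensing deficiencies 2 > 1 → not met
9. water-quality test 93 days ago vs limit 90 → not met
10. condition 'operates past 7 p.m.' holds; medication administration policy absent → not met
11. emergency drill 93 days ago vs limit 90 → not met
Not met: 5, 8, 9, 10, 11

5, 8, 9, 10, 11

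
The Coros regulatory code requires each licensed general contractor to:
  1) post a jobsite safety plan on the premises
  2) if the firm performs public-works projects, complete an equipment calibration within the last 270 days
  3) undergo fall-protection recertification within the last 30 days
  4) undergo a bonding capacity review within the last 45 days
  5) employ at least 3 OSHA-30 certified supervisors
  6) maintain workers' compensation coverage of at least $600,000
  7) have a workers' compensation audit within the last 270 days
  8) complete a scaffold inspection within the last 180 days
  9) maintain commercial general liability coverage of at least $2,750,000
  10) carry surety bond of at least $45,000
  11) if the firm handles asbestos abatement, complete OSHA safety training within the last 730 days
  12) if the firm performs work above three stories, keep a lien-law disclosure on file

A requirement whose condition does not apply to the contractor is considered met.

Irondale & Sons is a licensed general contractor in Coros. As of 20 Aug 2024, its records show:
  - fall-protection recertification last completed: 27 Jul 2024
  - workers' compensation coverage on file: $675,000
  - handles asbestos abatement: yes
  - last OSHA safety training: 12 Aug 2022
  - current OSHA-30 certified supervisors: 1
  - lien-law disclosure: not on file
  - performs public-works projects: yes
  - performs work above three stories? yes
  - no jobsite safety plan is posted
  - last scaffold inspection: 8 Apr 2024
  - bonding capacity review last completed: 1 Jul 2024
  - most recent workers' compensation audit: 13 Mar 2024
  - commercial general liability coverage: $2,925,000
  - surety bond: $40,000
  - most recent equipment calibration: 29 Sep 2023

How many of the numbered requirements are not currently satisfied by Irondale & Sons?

7

1. jobsite safety plan absent → not met
2. condition 'performs public-works projects' holds; equipment calibration 326 days ago vs limit 270 → not met
3. fall-protection recertification 24 days ago vs limit 30 → met
4. bonding capacity review 50 days ago vs limit 45 → not met
5. OSHA-30 certified supervisors 1 < 3 → not met
6. workers' compensation coverage $675,000 ≥ $600,000 → met
7. workers' compensation audit 160 days ago vs limit 270 → met
8. scaffold inspection 134 days ago vs limit 180 → met
9. commercial general liability coverage $2,925,000 ≥ $2,750,000 → met
10. surety bond $40,000 < $45,000 → not met
11. condition 'handles asbestos abatement' holds; OSHA safety training 739 days ago vs limit 730 → not met
12. condition 'performs work above three stories' holds; lien-law disclosure absent → not met
Not met: 7 of 12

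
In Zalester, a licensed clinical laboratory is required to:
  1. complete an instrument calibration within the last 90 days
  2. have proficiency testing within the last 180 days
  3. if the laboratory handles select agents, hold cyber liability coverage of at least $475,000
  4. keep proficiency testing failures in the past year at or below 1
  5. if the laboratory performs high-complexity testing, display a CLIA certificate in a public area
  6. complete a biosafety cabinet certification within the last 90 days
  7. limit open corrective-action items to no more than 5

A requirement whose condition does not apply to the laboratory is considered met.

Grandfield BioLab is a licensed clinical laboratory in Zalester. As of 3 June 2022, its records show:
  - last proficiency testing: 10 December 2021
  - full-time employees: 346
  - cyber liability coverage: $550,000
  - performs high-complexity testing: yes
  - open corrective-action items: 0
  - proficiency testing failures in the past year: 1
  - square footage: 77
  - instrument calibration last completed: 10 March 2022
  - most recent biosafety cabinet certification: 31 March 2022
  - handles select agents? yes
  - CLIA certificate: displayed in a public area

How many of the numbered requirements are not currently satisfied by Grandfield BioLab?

0

1. instrument calibration 85 days ago vs limit 90 → met
2. proficiency testing 175 days ago vs limit 180 → met
3. condition 'handles select agents' holds; cyber liability coverage $550,000 ≥ $475,000 → met
4. proficiency testing failures in the past year 1 ≤ 1 → met
5. condition 'performs high-complexity testing' holds; CLIA certificate present → met
6. biosafety cabinet certification 64 days ago vs limit 90 → met
7. open corrective-action items 0 ≤ 5 → met
Not met: 0 of 7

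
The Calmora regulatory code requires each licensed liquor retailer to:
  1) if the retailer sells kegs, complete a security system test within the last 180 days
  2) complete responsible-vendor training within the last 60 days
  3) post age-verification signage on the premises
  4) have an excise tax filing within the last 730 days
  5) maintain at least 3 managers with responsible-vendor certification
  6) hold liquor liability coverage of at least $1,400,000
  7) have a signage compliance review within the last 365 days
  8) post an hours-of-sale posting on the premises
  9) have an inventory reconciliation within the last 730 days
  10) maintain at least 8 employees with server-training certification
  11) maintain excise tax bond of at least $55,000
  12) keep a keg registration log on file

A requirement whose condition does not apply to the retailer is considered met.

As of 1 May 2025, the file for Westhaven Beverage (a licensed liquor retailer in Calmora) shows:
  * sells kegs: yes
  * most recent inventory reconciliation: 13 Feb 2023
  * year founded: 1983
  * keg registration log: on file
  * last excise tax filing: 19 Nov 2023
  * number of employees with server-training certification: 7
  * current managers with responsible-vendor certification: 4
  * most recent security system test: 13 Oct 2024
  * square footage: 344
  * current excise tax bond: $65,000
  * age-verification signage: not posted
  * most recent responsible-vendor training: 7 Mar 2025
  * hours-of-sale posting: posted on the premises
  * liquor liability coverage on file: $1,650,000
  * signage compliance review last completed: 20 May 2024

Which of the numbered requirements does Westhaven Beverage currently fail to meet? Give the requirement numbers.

1, 3, 9, 10

1. condition 'sells kegs' holds; security system test 200 days ago vs limit 180 → not met
2. responsible-vendor training 55 days ago vs limit 60 → met
3. age-verification signage absent → not met
4. excise tax filing 529 days ago vs limit 730 → met
5. managers with responsible-vendor certification 4 ≥ 3 → met
6. liquor liability coverage $1,650,000 ≥ $1,400,000 → met
7. signage compliance review 346 days ago vs limit 365 → met
8. hours-of-sale posting present → met
9. inventory reconciliation 808 days ago vs limit 730 → not met
10. employees with server-training certification 7 < 8 → not met
11. excise tax bond $65,000 ≥ $55,000 → met
12. keg registration log present → met
Not met: 1, 3, 9, 10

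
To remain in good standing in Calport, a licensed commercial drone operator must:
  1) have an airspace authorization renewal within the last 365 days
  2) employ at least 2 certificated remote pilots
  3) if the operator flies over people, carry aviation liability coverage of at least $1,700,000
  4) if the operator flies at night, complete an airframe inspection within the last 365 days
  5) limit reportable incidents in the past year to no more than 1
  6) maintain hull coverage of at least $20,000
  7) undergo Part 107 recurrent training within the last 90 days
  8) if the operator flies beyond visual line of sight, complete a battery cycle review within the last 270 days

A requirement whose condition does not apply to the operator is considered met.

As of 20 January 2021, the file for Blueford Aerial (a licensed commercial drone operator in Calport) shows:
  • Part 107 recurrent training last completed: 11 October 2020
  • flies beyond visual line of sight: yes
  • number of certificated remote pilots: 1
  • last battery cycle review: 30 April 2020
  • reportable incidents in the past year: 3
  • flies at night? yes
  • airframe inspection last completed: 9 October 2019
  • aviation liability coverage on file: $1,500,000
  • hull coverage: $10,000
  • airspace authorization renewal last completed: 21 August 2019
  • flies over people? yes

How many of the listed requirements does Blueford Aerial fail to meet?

1. airspace authorization renewal 518 days ago vs limit 365 → not met
2. certificated remote pilots 1 < 2 → not met
3. condition 'flies over people' holds; aviation liability coverage $1,500,000 < $1,700,000 → not met
4. condition 'flies at night' holds; airframe inspection 469 days ago vs limit 365 → not met
5. reportable incidents in the past year 3 > 1 → not met
6. hull coverage $10,000 < $20,000 → not met
7. Part 107 recurrent training 101 days ago vs limit 90 → not met
8. condition 'flies beyond visual line of sight' holds; battery cycle review 265 days ago vs limit 270 → met
Not met: 7 of 8

7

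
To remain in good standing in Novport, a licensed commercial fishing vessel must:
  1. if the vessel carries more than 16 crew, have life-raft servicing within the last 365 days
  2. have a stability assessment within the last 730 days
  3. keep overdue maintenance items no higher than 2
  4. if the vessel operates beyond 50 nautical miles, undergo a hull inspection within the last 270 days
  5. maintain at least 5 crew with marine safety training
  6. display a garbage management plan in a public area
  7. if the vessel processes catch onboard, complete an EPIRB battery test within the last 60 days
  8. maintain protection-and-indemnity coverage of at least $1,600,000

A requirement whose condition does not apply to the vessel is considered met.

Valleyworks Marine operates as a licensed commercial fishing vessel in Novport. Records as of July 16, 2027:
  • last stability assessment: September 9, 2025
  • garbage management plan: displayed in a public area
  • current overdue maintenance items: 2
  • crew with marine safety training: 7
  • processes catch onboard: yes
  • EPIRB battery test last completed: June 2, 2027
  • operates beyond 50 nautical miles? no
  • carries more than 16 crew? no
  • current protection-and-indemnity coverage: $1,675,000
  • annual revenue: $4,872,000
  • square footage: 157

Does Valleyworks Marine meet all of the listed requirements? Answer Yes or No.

1. condition 'carries more than 16 crew' does not hold → requirement n/a → met
2. stability assessment 675 days ago vs limit 730 → met
3. overdue maintenance items 2 ≤ 2 → met
4. condition 'operates beyond 50 nautical miles' does not hold → requirement n/a → met
5. crew with marine safety training 7 ≥ 5 → met
6. garbage management plan present → met
7. condition 'processes catch onboard' holds; EPIRB battery test 44 days ago vs limit 60 → met
8. protection-and-indemnity coverage $1,675,000 ≥ $1,600,000 → met
All met.

Yes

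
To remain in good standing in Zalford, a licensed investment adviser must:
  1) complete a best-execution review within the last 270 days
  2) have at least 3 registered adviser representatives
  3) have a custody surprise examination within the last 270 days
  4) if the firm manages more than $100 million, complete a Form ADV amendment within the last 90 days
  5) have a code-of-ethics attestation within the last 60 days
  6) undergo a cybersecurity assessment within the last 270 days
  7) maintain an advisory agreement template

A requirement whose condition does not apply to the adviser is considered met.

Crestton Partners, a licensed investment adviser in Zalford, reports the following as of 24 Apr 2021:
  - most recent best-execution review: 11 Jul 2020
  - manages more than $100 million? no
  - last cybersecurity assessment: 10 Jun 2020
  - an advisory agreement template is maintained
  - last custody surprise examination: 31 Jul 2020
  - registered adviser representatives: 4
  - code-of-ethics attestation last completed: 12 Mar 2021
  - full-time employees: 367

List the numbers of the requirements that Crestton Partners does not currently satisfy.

1. best-execution review 287 days ago vs limit 270 → not met
2. registered adviser representatives 4 ≥ 3 → met
3. custody surprise examination 267 days ago vs limit 270 → met
4. condition 'manages more than $100 million' does not hold → requirement n/a → met
5. code-of-ethics attestation 43 days ago vs limit 60 → met
6. cybersecurity assessment 318 days ago vs limit 270 → not met
7. advisory agreement template present → met
Not met: 1, 6

1, 6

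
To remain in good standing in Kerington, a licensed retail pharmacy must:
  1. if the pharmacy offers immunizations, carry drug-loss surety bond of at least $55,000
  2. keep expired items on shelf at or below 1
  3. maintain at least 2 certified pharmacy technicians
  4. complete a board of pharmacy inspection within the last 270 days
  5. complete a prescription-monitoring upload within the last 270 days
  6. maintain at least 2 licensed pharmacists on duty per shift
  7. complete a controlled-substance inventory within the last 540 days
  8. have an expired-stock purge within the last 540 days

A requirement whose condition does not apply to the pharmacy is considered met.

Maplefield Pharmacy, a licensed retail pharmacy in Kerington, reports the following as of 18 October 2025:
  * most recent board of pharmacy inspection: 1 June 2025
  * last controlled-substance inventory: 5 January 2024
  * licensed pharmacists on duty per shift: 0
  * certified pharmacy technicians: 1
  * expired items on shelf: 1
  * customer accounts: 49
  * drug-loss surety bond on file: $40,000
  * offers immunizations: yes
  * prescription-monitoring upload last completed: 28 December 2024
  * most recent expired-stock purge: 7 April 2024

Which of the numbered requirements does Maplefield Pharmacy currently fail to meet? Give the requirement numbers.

1, 3, 5, 6, 7, 8

1. condition 'offers immunizations' holds; drug-loss surety bond $40,000 < $55,000 → not met
2. expired items on shelf 1 ≤ 1 → met
3. certified pharmacy technicians 1 < 2 → not met
4. board of pharmacy inspection 139 days ago vs limit 270 → met
5. prescription-monitoring upload 294 days ago vs limit 270 → not met
6. licensed pharmacists on duty per shift 0 < 2 → not met
7. controlled-substance inventory 652 days ago vs limit 540 → not met
8. expired-stock purge 559 days ago vs limit 540 → not met
Not met: 1, 3, 5, 6, 7, 8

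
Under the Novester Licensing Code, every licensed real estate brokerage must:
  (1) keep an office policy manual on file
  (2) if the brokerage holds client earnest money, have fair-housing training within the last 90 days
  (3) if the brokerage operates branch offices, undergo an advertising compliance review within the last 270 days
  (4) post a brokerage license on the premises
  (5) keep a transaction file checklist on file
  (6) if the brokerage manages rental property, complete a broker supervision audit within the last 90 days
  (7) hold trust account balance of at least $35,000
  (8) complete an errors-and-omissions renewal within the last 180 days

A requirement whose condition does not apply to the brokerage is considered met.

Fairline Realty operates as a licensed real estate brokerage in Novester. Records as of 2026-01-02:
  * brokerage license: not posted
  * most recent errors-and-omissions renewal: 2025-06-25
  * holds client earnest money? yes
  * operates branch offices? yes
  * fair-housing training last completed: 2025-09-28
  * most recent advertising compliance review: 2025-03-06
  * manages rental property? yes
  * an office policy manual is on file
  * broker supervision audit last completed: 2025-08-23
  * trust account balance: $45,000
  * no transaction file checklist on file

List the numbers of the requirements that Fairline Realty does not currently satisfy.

1. office policy manual present → met
2. condition 'holds client earnest money' holds; fair-housing training 96 days ago vs limit 90 → not met
3. condition 'operates branch offices' holds; advertising compliance review 302 days ago vs limit 270 → not met
4. brokerage license absent → not met
5. transaction file checklist absent → not met
6. condition 'manages rental property' holds; broker supervision audit 132 days ago vs limit 90 → not met
7. trust account balance $45,000 ≥ $35,000 → met
8. errors-and-omissions renewal 191 days ago vs limit 180 → not met
Not met: 2, 3, 4, 5, 6, 8

2, 3, 4, 5, 6, 8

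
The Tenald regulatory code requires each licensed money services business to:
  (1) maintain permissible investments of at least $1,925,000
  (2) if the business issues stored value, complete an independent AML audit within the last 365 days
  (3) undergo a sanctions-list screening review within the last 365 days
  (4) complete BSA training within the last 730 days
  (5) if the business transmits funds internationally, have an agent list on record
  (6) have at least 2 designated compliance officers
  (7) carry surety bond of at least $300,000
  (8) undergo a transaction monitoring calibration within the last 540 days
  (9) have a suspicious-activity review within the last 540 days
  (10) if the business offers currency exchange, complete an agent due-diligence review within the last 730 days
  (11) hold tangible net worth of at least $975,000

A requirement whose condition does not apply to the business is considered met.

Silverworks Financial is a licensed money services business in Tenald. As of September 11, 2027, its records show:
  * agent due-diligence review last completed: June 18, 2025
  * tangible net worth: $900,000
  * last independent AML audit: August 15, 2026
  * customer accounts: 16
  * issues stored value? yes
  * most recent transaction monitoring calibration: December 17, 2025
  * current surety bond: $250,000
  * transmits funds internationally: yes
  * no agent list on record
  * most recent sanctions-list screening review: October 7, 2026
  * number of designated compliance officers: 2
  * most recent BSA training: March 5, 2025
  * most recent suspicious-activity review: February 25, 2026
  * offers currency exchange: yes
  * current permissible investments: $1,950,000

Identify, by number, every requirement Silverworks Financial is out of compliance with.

1. permissible investments $1,950,000 ≥ $1,925,000 → met
2. condition 'issues stored value' holds; independent AML audit 392 days ago vs limit 365 → not met
3. sanctions-list screening review 339 days ago vs limit 365 → met
4. BSA training 920 days ago vs limit 730 → not met
5. condition 'transmits funds internationally' holds; agent list absent → not met
6. designated compliance officers 2 ≥ 2 → met
7. surety bond $250,000 < $300,000 → not met
8. transaction monitoring calibration 633 days ago vs limit 540 → not met
9. suspicious-activity review 563 days ago vs limit 540 → not met
10. condition 'offers currency exchange' holds; agent due-diligence review 815 days ago vs limit 730 → not met
11. tangible net worth $900,000 < $975,000 → not met
Not met: 2, 4, 5, 7, 8, 9, 10, 11

2, 4, 5, 7, 8, 9, 10, 11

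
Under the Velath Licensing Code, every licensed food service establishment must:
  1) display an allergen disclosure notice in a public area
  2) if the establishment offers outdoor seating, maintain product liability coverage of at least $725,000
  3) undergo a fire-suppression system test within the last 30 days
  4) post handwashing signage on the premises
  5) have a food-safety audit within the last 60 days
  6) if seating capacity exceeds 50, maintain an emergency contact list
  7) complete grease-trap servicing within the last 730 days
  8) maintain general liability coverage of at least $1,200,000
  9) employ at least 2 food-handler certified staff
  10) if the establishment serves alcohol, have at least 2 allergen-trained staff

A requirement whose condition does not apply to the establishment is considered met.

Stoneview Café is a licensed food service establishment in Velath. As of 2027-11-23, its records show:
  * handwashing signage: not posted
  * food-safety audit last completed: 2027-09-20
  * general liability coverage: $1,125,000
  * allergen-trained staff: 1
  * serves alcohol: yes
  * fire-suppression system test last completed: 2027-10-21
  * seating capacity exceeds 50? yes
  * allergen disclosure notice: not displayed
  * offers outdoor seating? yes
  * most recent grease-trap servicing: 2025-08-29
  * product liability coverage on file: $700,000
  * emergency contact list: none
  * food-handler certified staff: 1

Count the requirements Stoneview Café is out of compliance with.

1. allergen disclosure notice absent → not met
2. condition 'offers outdoor seating' holds; product liability coverage $700,000 < $725,000 → not met
3. fire-suppression system test 33 days ago vs limit 30 → not met
4. handwashing signage absent → not met
5. food-safety audit 64 days ago vs limit 60 → not met
6. condition 'seating capacity exceeds 50' holds; emergency contact list absent → not met
7. grease-trap servicing 816 days ago vs limit 730 → not met
8. general liability coverage $1,125,000 < $1,200,000 → not met
9. food-handler certified staff 1 < 2 → not met
10. condition 'serves alcohol' holds; allergen-trained staff 1 < 2 → not met
Not met: 10 of 10

10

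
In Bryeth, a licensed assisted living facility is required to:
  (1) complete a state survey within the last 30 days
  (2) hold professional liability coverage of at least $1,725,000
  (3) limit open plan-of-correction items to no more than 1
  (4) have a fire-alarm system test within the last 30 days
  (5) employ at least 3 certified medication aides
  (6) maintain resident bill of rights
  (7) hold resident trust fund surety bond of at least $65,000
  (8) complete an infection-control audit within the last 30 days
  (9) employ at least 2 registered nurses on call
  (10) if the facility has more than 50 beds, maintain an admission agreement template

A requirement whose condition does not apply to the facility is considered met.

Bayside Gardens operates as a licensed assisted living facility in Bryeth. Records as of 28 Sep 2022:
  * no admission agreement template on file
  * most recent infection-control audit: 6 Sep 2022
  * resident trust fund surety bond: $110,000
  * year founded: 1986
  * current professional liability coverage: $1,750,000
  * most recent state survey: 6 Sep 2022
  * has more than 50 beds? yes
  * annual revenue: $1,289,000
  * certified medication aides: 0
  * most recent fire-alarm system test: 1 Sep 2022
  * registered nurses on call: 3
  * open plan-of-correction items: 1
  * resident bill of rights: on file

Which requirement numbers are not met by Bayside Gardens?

5, 10

1. state survey 22 days ago vs limit 30 → met
2. professional liability coverage $1,750,000 ≥ $1,725,000 → met
3. open plan-of-correction items 1 ≤ 1 → met
4. fire-alarm system test 27 days ago vs limit 30 → met
5. certified medication aides 0 < 3 → not met
6. resident bill of rights present → met
7. resident trust fund surety bond $110,000 ≥ $65,000 → met
8. infection-control audit 22 days ago vs limit 30 → met
9. registered nurses on call 3 ≥ 2 → met
10. condition 'has more than 50 beds' holds; admission agreement template absent → not met
Not met: 5, 10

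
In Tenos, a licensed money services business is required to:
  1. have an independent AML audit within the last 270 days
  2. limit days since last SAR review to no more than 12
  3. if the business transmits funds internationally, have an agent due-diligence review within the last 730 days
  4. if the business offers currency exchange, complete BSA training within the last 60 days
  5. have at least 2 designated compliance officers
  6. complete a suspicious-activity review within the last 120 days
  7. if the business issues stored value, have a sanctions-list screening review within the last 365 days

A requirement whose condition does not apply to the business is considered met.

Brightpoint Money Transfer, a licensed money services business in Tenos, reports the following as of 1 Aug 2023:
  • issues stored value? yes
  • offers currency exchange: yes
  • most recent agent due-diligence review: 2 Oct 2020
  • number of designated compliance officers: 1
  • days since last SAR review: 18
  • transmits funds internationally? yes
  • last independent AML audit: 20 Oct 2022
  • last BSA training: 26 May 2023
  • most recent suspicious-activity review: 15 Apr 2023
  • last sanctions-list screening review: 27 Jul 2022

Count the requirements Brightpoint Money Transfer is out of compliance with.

1. independent AML audit 285 days ago vs limit 270 → not met
2. days since last SAR review 18 > 12 → not met
3. condition 'transmits funds internationally' holds; agent due-diligence review 1033 days ago vs limit 730 → not met
4. condition 'offers currency exchange' holds; BSA training 67 days ago vs limit 60 → not met
5. designated compliance officers 1 < 2 → not met
6. suspicious-activity review 108 days ago vs limit 120 → met
7. condition 'issues stored value' holds; sanctions-list screening review 370 days ago vs limit 365 → not met
Not met: 6 of 7

6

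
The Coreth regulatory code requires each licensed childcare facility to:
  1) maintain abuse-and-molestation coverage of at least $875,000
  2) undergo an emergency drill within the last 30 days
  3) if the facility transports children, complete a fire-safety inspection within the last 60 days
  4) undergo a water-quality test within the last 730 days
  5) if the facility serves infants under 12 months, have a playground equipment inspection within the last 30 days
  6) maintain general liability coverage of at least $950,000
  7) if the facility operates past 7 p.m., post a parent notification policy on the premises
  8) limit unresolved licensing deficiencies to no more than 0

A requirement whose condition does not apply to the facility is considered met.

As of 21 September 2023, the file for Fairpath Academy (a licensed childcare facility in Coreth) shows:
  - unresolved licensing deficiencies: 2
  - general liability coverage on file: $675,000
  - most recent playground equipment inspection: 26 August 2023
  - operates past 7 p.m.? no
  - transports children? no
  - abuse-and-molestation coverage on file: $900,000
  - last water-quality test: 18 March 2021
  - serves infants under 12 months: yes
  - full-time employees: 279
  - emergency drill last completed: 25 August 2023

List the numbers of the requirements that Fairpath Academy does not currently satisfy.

4, 6, 8

1. abuse-and-molestation coverage $900,000 ≥ $875,000 → met
2. emergency drill 27 days ago vs limit 30 → met
3. condition 'transports children' does not hold → requirement n/a → met
4. water-quality test 917 days ago vs limit 730 → not met
5. condition 'serves infants under 12 months' holds; playground equipment inspection 26 days ago vs limit 30 → met
6. general liability coverage $675,000 < $950,000 → not met
7. condition 'operates past 7 p.m.' does not hold → requirement n/a → met
8. unresolved licensing deficiencies 2 > 0 → not met
Not met: 4, 6, 8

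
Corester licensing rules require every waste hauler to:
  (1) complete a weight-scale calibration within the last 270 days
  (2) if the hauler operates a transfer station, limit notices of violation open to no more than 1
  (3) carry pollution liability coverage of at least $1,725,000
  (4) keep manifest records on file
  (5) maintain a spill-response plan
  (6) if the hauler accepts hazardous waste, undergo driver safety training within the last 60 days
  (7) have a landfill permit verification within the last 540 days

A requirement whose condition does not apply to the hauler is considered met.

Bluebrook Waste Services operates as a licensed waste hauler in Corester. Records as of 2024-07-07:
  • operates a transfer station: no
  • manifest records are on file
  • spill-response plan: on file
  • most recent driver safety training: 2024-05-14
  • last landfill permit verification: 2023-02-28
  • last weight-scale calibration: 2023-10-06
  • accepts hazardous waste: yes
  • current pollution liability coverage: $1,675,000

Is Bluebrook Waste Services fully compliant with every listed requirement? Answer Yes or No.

1. weight-scale calibration 275 days ago vs limit 270 → not met
2. condition 'operates a transfer station' does not hold → requirement n/a → met
3. pollution liability coverage $1,675,000 < $1,725,000 → not met
4. manifest records present → met
5. spill-response plan present → met
6. condition 'accepts hazardous waste' holds; driver safety training 54 days ago vs limit 60 → met
7. landfill permit verification 495 days ago vs limit 540 → met
Not met: 1, 3

No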